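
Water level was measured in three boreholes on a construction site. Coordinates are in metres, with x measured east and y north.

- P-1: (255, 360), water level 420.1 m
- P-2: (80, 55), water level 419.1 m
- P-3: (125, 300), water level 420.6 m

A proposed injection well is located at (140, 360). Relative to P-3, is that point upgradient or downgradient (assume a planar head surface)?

upgradient

Differences from P-1: to P-2 (Δx, Δy, Δh) = (-175, -305, -1.0); to P-3 = (-130, -60, +0.5).
Determinant of the coordinate differences = (-175)·(-60) − (-130)·(-305) = -29150.
∂h/∂x = [(-1.0)·(-60) − (+0.5)·(-305)] / -29150 = -0.007290
∂h/∂y = [(-175)·(+0.5) − (-130)·(-1.0)] / -29150 = +0.007461
Head at (140, 360) = 420.1 + (-0.007290)·(-115) + (+0.007461)·(0) = 420.94 m.
That is higher than the 420.6 m at P-3, so the point is upgradient.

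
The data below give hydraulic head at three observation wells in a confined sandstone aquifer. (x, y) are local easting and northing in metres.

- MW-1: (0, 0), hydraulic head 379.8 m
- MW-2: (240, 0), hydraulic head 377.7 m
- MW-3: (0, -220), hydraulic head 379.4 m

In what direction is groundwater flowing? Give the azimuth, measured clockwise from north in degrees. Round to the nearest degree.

102°

∂h/∂x = (377.7 − 379.8) / (240 − 0) = -0.008750
∂h/∂y = (379.4 − 379.8) / (-220 − 0) = +0.001818
Flow direction (−∇h) has components (+0.008750 E, -0.001818 N).
Azimuth = atan2(E, N) = atan2(+0.008750, -0.001818) = 101.7° ≈ 102°.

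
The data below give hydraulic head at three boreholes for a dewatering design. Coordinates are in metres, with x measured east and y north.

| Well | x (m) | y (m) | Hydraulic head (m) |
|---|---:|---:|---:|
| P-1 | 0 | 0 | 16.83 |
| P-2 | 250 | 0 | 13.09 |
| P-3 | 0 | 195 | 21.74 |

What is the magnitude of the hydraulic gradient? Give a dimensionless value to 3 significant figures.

0.0293

∂h/∂x = (13.09 − 16.83) / (250 − 0) = -0.01496
∂h/∂y = (21.74 − 16.83) / (195 − 0) = +0.02518
|∇h| = √(-0.01496² + 0.02518²) = 0.02929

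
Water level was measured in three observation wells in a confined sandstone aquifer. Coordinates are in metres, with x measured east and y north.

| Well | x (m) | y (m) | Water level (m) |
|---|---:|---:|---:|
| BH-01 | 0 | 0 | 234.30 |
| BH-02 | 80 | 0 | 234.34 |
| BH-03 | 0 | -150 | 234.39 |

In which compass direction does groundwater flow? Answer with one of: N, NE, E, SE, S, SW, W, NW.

NW

∂h/∂x = (234.34 − 234.30) / (80 − 0) = +0.0005000
∂h/∂y = (234.39 − 234.30) / (-150 − 0) = -0.0006000
Flow = −∇h = (-0.0005000 east, +0.0006000 north), which points northwest.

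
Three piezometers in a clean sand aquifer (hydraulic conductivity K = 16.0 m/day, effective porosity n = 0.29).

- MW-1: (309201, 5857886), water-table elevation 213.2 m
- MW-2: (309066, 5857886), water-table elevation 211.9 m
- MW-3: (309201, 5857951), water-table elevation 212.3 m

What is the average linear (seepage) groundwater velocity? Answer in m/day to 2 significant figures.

0.93 m/day

∂h/∂x = (211.9 − 213.2) / (309066 − 309201) = +0.009630
∂h/∂y = (212.3 − 213.2) / (5857951 − 5857886) = -0.01385
|∇h| = √(0.009630² + -0.01385²) = 0.01687
Seepage velocity v = K·i/n = 16.0 × 0.01687 / 0.29 = 0.9308 m/day.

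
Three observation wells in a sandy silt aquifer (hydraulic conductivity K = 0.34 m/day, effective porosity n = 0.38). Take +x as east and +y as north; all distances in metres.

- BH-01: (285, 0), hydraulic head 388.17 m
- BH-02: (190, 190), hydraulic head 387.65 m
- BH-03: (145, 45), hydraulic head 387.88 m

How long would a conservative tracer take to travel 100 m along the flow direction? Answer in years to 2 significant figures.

Taking BH-01 as reference: BH-02−BH-01 = (-95, 190, -0.52); BH-03−BH-01 = (-140, 45, -0.29).
Solve a·Δx + b·Δy = Δh: det = (-95)·45 − (-140)·190 = 22325.
∂h/∂x = [(-0.52)·45 − (-0.29)·190] / 22325 = +0.001420
∂h/∂y = [(-95)·(-0.29) − (-140)·(-0.52)] / 22325 = -0.002027
|∇h| = √(0.001420² + -0.002027²) = 0.002475
Seepage velocity v = K·i/n = 0.34 × 0.002475 / 0.38 = 0.002214 m/day.
t = 100 / 0.002214 = 4.517e+04 days = 124 years.

120 years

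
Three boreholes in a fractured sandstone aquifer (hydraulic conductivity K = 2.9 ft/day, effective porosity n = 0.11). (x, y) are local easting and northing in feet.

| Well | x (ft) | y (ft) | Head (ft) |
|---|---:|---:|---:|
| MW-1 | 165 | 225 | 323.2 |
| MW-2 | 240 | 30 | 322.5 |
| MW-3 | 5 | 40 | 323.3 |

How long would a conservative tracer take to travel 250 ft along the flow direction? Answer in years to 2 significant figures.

6.4 years

Differences from MW-1: to MW-2 (Δx, Δy, Δh) = (75, -195, -0.7); to MW-3 = (-160, -185, +0.1).
Solve a·Δx + b·Δy = Δh: det = 75·(-185) − (-160)·(-195) = -45075.
∂h/∂x = [(-0.7)·(-185) − (+0.1)·(-195)] / -45075 = -0.003306
∂h/∂y = [75·(+0.1) − (-160)·(-0.7)] / -45075 = +0.002318
|∇h| = √(-0.003306² + 0.002318²) = 0.004038
Seepage velocity v = K·i/n = 2.9 × 0.004038 / 0.11 = 0.1065 ft/day.
t = 250 / 0.1065 = 2347 days = 6.43 years.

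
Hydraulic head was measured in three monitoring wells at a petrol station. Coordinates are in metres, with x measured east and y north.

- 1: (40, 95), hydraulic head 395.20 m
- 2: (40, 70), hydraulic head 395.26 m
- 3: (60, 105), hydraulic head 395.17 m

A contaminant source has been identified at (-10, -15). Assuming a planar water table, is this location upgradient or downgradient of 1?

With h = a·x + b·y + c and 1 as origin, the differences give:
  0·a + (-25)·b = +0.06
  20·a + 10·b = -0.03
Eliminate b (×10 and ×(-25), subtract): 500·a = -0.150 → a = ∂h/∂x = -0.0003000
Back-substitute: b = ∂h/∂y = -0.002400.
Head at (-10, -15) = 395.20 + (-0.0003000)·(-50) + (-0.002400)·(-110) = 395.48 m.
That is higher than the 395.20 m at 1, so the point is upgradient.

upgradient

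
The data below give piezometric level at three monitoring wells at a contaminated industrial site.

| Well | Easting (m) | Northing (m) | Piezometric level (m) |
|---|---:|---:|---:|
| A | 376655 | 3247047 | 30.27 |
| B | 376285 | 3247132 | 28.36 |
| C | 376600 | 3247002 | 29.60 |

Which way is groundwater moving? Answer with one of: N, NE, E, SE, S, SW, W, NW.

With h = a·x + b·y + c and A as origin, the differences give:
  (-370)·a + 85·b = -1.91
  (-55)·a + (-45)·b = -0.67
Eliminate b (×(-45) and ×85, subtract): 21325·a = 142.900 → a = ∂h/∂x = +0.006701
Back-substitute: b = ∂h/∂y = +0.006699.
Flow = −∇h = (-0.006701 east, -0.006699 north), which points southwest.

SW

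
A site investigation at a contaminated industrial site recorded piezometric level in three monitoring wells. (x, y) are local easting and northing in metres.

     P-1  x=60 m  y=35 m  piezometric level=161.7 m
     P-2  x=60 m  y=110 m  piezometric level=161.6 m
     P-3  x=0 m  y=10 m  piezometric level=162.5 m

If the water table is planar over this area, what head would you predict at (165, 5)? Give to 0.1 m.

160.4 m

With h = a·x + b·y + c and P-1 as origin, the differences give:
  0·a + 75·b = -0.1
  (-60)·a + (-25)·b = +0.8
Eliminate b (×(-25) and ×75, subtract): 4500·a = -57.50 → a = ∂h/∂x = -0.01278
Back-substitute: b = ∂h/∂y = -0.001333.
h(165, 5) = 161.7 + (-0.01278)·(105) + (-0.001333)·(-30) = 161.7 -1.342 +0.040 = 160.398 m.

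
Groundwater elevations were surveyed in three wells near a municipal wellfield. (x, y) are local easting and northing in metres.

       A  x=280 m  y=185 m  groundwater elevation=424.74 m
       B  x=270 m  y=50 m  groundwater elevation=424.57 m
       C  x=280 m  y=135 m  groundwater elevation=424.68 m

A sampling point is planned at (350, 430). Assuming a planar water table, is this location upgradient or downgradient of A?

With h = a·x + b·y + c and A as origin, the differences give:
  (-10)·a + (-135)·b = -0.17
  0·a + (-50)·b = -0.06
Eliminate b (×(-50) and ×(-135), subtract): 500·a = 0.400 → a = ∂h/∂x = +0.0008000
Back-substitute: b = ∂h/∂y = +0.001200.
Head at (350, 430) = 424.74 + (+0.0008000)·(70) + (+0.001200)·(245) = 425.09 m.
That is higher than the 424.74 m at A, so the point is upgradient.

upgradient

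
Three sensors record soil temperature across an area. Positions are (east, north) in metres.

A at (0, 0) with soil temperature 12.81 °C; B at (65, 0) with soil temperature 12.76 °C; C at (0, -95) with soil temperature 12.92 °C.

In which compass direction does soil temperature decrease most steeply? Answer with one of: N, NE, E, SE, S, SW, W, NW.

NE

∂T/∂x = (12.76 − 12.81) / (65 − 0) = -0.0007692
∂T/∂y = (12.92 − 12.81) / (-95 − 0) = -0.001158
Steepest decrease is along −∇f = (+0.0007692 E, +0.001158 N) → northeast.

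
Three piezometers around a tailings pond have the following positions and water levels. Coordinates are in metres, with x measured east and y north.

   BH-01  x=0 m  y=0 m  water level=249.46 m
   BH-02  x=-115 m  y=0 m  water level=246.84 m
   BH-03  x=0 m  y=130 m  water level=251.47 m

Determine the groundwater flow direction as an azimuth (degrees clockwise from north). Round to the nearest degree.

∂h/∂x = (246.84 − 249.46) / (-115 − 0) = +0.02278
∂h/∂y = (251.47 − 249.46) / (130 − 0) = +0.01546
Flow direction (−∇h) has components (-0.02278 E, -0.01546 N).
Azimuth = atan2(E, N) = atan2(-0.02278, -0.01546) = 235.8° ≈ 236°.

236°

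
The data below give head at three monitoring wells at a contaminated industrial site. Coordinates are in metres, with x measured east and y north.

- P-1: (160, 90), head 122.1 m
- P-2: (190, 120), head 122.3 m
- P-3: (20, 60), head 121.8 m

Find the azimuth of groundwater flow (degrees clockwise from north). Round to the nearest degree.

189°

With h = a·x + b·y + c and P-1 as origin, the differences give:
  30·a + 30·b = +0.2
  (-140)·a + (-30)·b = -0.3
Eliminate b (×(-30) and ×30, subtract): 3300·a = 3.00 → a = ∂h/∂x = +0.0009091
Back-substitute: b = ∂h/∂y = +0.005758.
Flow direction (−∇h) has components (-0.0009091 E, -0.005758 N).
Azimuth = atan2(E, N) = atan2(-0.0009091, -0.005758) = 189.0° ≈ 189°.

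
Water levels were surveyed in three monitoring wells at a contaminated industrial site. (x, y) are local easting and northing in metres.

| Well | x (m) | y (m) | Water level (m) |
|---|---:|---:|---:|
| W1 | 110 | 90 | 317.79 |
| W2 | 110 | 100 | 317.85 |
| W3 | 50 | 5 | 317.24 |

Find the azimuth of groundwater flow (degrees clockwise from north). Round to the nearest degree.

Differences from W1: to W2 (Δx, Δy, Δh) = (0, 10, +0.06); to W3 = (-60, -85, -0.55).
Solve a·Δx + b·Δy = Δh: det = 0·(-85) − (-60)·10 = 600.
∂h/∂x = [(+0.06)·(-85) − (-0.55)·10] / 600 = +0.0006667
∂h/∂y = [0·(-0.55) − (-60)·(+0.06)] / 600 = +0.006000
Flow direction (−∇h) has components (-0.0006667 E, -0.006000 N).
Azimuth = atan2(E, N) = atan2(-0.0006667, -0.006000) = 186.3° ≈ 186°.

186°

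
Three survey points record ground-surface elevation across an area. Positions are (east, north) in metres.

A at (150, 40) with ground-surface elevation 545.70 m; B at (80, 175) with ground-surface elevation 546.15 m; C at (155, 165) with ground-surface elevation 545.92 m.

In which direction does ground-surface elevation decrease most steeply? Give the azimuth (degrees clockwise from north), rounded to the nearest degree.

124°

Taking A as reference: B−A = (-70, 135, +0.45); C−A = (5, 125, +0.22).
Solve a·Δx + b·Δy = Δz: det = (-70)·125 − 5·135 = -9425.
∂z/∂x = [(+0.45)·125 − (+0.22)·135] / -9425 = -0.002817
∂z/∂y = [(-70)·(+0.22) − 5·(+0.45)] / -9425 = +0.001873
Steepest decrease is along −∇f: components (+0.002817 E, -0.001873 N).
Azimuth = atan2(+0.002817, -0.001873) = 123.6° ≈ 124°.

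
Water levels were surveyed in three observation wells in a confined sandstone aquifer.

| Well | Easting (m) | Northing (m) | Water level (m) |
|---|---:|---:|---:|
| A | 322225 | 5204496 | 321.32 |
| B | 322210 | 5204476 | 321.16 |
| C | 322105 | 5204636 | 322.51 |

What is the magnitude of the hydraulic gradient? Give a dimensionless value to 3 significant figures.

0.00824

Differences from A: to B (Δx, Δy, Δh) = (-15, -20, -0.16); to C = (-120, 140, +1.19).
Solve a·Δx + b·Δy = Δh: det = (-15)·140 − (-120)·(-20) = -4500.
∂h/∂x = [(-0.16)·140 − (+1.19)·(-20)] / -4500 = -0.0003111
∂h/∂y = [(-15)·(+1.19) − (-120)·(-0.16)] / -4500 = +0.008233
|∇h| = √(-0.0003111² + 0.008233²) = 0.008239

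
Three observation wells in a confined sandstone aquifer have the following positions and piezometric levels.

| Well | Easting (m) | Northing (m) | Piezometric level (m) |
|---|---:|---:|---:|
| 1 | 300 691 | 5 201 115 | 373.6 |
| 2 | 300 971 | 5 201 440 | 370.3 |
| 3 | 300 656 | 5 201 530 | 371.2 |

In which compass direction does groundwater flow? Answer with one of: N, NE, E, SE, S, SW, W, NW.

NE

Differences from 1: to 2 (Δx, Δy, Δh) = (280, 325, -3.3); to 3 = (-35, 415, -2.4).
Solve a·Δx + b·Δy = Δh: det = 280·415 − (-35)·325 = 127575.
∂h/∂x = [(-3.3)·415 − (-2.4)·325] / 127575 = -0.004621
∂h/∂y = [280·(-2.4) − (-35)·(-3.3)] / 127575 = -0.006173
Flow = −∇h = (+0.004621 east, +0.006173 north), which points northeast.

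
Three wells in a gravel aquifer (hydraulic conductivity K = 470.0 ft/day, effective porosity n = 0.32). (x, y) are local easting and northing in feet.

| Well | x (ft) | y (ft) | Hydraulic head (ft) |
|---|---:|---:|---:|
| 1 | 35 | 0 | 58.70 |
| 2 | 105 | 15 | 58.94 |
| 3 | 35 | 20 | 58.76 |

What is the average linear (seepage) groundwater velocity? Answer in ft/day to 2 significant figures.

With h = a·x + b·y + c and 1 as origin, the differences give:
  70·a + 15·b = +0.24
  0·a + 20·b = +0.06
Eliminate b (×20 and ×15, subtract): 1400·a = 3.900 → a = ∂h/∂x = +0.002786
Back-substitute: b = ∂h/∂y = +0.003000.
|∇h| = √(0.002786² + 0.003000²) = 0.004094
Seepage velocity v = K·i/n = 470.0 × 0.004094 / 0.32 = 6.013 ft/day.

6.0 ft/day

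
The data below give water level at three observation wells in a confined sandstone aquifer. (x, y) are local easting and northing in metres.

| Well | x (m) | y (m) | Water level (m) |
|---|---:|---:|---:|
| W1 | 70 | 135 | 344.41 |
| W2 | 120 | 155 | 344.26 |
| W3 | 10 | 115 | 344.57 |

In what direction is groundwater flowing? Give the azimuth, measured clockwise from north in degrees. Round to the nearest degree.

011°

With h = a·x + b·y + c and W1 as origin, the differences give:
  50·a + 20·b = -0.15
  (-60)·a + (-20)·b = +0.16
Eliminate b (×(-20) and ×20, subtract): 200·a = -0.200 → a = ∂h/∂x = -0.0010000
Back-substitute: b = ∂h/∂y = -0.005000.
Flow direction (−∇h) has components (+0.0010000 E, +0.005000 N).
Azimuth = atan2(E, N) = atan2(+0.0010000, +0.005000) = 11.3° ≈ 011°.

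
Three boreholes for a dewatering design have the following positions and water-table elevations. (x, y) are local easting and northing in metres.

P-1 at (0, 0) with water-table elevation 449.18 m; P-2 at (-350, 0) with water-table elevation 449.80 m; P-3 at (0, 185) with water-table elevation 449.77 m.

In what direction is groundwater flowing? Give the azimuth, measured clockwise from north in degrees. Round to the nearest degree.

∂h/∂x = (449.80 − 449.18) / (-350 − 0) = -0.001771
∂h/∂y = (449.77 − 449.18) / (185 − 0) = +0.003189
Flow direction (−∇h) has components (+0.001771 E, -0.003189 N).
Azimuth = atan2(E, N) = atan2(+0.001771, -0.003189) = 151.0° ≈ 151°.

151°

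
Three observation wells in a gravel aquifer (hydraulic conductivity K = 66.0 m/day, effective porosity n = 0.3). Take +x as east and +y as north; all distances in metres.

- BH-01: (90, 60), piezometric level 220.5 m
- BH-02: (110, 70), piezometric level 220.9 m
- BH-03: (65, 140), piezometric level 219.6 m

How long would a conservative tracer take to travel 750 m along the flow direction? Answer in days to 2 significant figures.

150 days

With h = a·x + b·y + c and BH-01 as origin, the differences give:
  20·a + 10·b = +0.4
  (-25)·a + 80·b = -0.9
Eliminate b (×80 and ×10, subtract): 1850·a = 41.00 → a = ∂h/∂x = +0.02216
Back-substitute: b = ∂h/∂y = -0.004324.
|∇h| = √(0.02216² + -0.004324²) = 0.02258
Seepage velocity v = K·i/n = 66.0 × 0.02258 / 0.3 = 4.968 m/day.
t = 750 / 4.968 = 151 days.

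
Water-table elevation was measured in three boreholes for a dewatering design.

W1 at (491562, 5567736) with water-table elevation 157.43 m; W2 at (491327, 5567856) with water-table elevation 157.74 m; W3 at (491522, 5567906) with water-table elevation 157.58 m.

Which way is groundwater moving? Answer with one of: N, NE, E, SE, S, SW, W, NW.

SE

Differences from W1: to W2 (Δx, Δy, Δh) = (-235, 120, +0.31); to W3 = (-40, 170, +0.15).
Solve a·Δx + b·Δy = Δh: det = (-235)·170 − (-40)·120 = -35150.
∂h/∂x = [(+0.31)·170 − (+0.15)·120] / -35150 = -0.0009872
∂h/∂y = [(-235)·(+0.15) − (-40)·(+0.31)] / -35150 = +0.0006501
Flow = −∇h = (+0.0009872 east, -0.0006501 north), which points southeast.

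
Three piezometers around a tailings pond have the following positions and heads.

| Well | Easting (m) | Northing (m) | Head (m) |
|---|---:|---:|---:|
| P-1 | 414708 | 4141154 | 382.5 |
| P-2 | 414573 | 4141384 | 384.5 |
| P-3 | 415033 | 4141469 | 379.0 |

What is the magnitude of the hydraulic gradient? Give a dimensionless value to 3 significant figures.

0.0123

Taking P-1 as reference: P-2−P-1 = (-135, 230, +2.0); P-3−P-1 = (325, 315, -3.5).
Determinant of the coordinate differences = (-135)·315 − 325·230 = -117275.
∂h/∂x = [(+2.0)·315 − (-3.5)·230] / -117275 = -0.01224
∂h/∂y = [(-135)·(-3.5) − 325·(+2.0)] / -117275 = +0.001514
|∇h| = √(-0.01224² + 0.001514²) = 0.01233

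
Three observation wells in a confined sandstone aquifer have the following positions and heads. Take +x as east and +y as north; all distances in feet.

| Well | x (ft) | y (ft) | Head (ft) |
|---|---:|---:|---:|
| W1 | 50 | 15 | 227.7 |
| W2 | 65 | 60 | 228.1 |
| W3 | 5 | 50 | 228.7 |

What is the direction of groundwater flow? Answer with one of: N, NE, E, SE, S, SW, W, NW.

SE

Differences from W1: to W2 (Δx, Δy, Δh) = (15, 45, +0.4); to W3 = (-45, 35, +1.0).
Solve a·Δx + b·Δy = Δh: det = 15·35 − (-45)·45 = 2550.
∂h/∂x = [(+0.4)·35 − (+1.0)·45] / 2550 = -0.01216
∂h/∂y = [15·(+1.0) − (-45)·(+0.4)] / 2550 = +0.01294
Flow = −∇h = (+0.01216 east, -0.01294 north), which points southeast.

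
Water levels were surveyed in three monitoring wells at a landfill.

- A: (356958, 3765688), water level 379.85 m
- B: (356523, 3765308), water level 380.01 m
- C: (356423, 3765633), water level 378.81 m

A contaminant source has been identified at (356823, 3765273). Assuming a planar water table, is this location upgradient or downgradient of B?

upgradient

Taking A as reference: B−A = (-435, -380, +0.16); C−A = (-535, -55, -1.04).
Solve a·Δx + b·Δy = Δh: det = (-435)·(-55) − (-535)·(-380) = -179375.
∂h/∂x = [(+0.16)·(-55) − (-1.04)·(-380)] / -179375 = +0.002252
∂h/∂y = [(-435)·(-1.04) − (-535)·(+0.16)] / -179375 = -0.002999
Head at (356823, 3765273) = 379.85 + (+0.002252)·(-135) + (-0.002999)·(-415) = 380.79 m.
That is higher than the 380.01 m at B, so the point is upgradient.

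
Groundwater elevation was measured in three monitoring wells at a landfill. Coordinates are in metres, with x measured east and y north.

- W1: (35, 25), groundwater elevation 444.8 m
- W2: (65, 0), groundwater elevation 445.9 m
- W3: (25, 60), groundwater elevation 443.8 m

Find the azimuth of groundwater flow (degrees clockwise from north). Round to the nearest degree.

Taking W1 as reference: W2−W1 = (30, -25, +1.1); W3−W1 = (-10, 35, -1.0).
Solve a·Δx + b·Δy = Δh: det = 30·35 − (-10)·(-25) = 800.
∂h/∂x = [(+1.1)·35 − (-1.0)·(-25)] / 800 = +0.01687
∂h/∂y = [30·(-1.0) − (-10)·(+1.1)] / 800 = -0.02375
Flow direction (−∇h) has components (-0.01687 E, +0.02375 N).
Azimuth = atan2(E, N) = atan2(-0.01687, +0.02375) = 324.6° ≈ 325°.

325°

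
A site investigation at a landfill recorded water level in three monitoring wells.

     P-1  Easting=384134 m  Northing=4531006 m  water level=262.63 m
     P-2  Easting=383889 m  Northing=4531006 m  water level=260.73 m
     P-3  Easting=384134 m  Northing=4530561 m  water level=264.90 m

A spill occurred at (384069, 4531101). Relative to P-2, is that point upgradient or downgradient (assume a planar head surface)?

upgradient

∂h/∂x = (260.73 − 262.63) / (383889 − 384134) = +0.007755
∂h/∂y = (264.90 − 262.63) / (4530561 − 4531006) = -0.005101
Head at (384069, 4531101) = 262.63 + (+0.007755)·(-65) + (-0.005101)·(95) = 261.64 m.
That is higher than the 260.73 m at P-2, so the point is upgradient.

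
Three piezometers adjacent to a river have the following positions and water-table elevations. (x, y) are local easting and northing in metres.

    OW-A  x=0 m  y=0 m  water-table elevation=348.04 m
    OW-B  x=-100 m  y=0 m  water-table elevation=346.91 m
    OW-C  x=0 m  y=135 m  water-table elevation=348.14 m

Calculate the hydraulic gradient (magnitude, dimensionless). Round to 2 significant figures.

∂h/∂x = (346.91 − 348.04) / (-100 − 0) = +0.01130
∂h/∂y = (348.14 − 348.04) / (135 − 0) = +0.0007407
|∇h| = √(0.01130² + 0.0007407²) = 0.01132

0.011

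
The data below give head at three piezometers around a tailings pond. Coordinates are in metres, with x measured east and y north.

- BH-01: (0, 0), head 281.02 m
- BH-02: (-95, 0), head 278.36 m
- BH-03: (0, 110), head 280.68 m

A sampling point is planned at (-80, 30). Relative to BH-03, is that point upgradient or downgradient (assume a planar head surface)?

∂h/∂x = (278.36 − 281.02) / (-95 − 0) = +0.02800
∂h/∂y = (280.68 − 281.02) / (110 − 0) = -0.003091
Head at (-80, 30) = 281.02 + (+0.02800)·(-80) + (-0.003091)·(30) = 278.69 m.
That is lower than the 280.68 m at BH-03, so the point is downgradient.

downgradient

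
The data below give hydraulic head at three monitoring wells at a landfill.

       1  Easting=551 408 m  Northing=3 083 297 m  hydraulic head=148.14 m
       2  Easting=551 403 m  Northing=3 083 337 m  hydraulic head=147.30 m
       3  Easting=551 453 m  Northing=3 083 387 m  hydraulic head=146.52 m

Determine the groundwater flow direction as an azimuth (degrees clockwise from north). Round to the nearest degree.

Taking 1 as reference: 2−1 = (-5, 40, -0.84); 3−1 = (45, 90, -1.62).
Solve a·Δx + b·Δy = Δh: det = (-5)·90 − 45·40 = -2250.
∂h/∂x = [(-0.84)·90 − (-1.62)·40] / -2250 = +0.004800
∂h/∂y = [(-5)·(-1.62) − 45·(-0.84)] / -2250 = -0.02040
Flow direction (−∇h) has components (-0.004800 E, +0.02040 N).
Azimuth = atan2(E, N) = atan2(-0.004800, +0.02040) = 346.8° ≈ 347°.

347°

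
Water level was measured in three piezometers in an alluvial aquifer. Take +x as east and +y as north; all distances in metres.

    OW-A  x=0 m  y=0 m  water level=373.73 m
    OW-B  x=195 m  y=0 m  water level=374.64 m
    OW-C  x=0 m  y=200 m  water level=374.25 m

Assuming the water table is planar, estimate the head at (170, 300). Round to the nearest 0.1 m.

∂h/∂x = (374.64 − 373.73) / (195 − 0) = +0.004667
∂h/∂y = (374.25 − 373.73) / (200 − 0) = +0.002600
h(170, 300) = 373.73 + (+0.004667)·(170) + (+0.002600)·(300) = 373.73 +0.793 +0.780 = 375.303 m.

375.3 m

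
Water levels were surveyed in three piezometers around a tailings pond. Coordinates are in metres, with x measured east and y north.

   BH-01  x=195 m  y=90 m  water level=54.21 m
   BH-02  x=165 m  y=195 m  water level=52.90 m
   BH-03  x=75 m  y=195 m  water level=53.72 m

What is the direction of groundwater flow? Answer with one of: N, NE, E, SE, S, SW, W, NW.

Taking BH-01 as reference: BH-02−BH-01 = (-30, 105, -1.31); BH-03−BH-01 = (-120, 105, -0.49).
Determinant of the coordinate differences = (-30)·105 − (-120)·105 = 9450.
∂h/∂x = [(-1.31)·105 − (-0.49)·105] / 9450 = -0.009111
∂h/∂y = [(-30)·(-0.49) − (-120)·(-1.31)] / 9450 = -0.01508
Flow = −∇h = (+0.009111 east, +0.01508 north), which points northeast.

NE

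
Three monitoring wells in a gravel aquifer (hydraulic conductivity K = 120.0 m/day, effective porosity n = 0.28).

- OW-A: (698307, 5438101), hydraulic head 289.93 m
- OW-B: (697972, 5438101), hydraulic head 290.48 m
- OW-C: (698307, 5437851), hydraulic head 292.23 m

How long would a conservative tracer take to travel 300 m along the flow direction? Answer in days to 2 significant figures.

75 days

∂h/∂x = (290.48 − 289.93) / (697972 − 698307) = -0.001642
∂h/∂y = (292.23 − 289.93) / (5437851 − 5438101) = -0.009200
|∇h| = √(-0.001642² + -0.009200²) = 0.009345
Seepage velocity v = K·i/n = 120.0 × 0.009345 / 0.28 = 4.005 m/day.
t = 300 / 4.005 = 74.91 days.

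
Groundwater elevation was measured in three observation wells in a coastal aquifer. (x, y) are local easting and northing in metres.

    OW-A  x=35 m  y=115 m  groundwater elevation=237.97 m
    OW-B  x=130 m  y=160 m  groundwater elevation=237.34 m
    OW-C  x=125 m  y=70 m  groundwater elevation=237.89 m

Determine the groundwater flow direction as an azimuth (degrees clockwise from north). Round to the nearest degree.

033°

Taking OW-A as reference: OW-B−OW-A = (95, 45, -0.63); OW-C−OW-A = (90, -45, -0.08).
Determinant of the coordinate differences = 95·(-45) − 90·45 = -8325.
∂h/∂x = [(-0.63)·(-45) − (-0.08)·45] / -8325 = -0.003838
∂h/∂y = [95·(-0.08) − 90·(-0.63)] / -8325 = -0.005898
Flow direction (−∇h) has components (+0.003838 E, +0.005898 N).
Azimuth = atan2(E, N) = atan2(+0.003838, +0.005898) = 33.1° ≈ 033°.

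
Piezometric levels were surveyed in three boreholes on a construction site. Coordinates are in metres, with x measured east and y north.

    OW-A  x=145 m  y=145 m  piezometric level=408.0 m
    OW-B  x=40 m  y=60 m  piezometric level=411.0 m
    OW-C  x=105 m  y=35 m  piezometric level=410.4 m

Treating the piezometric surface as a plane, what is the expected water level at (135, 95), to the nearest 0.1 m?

With h = a·x + b·y + c and OW-A as origin, the differences give:
  (-105)·a + (-85)·b = +3.0
  (-40)·a + (-110)·b = +2.4
Eliminate b (×(-110) and ×(-85), subtract): 8150·a = -126.00 → a = ∂h/∂x = -0.01546
Back-substitute: b = ∂h/∂y = -0.01620.
h(135, 95) = 408.0 + (-0.01546)·(-10) + (-0.01620)·(-50) = 408.0 +0.155 +0.810 = 408.964 m.

409.0 m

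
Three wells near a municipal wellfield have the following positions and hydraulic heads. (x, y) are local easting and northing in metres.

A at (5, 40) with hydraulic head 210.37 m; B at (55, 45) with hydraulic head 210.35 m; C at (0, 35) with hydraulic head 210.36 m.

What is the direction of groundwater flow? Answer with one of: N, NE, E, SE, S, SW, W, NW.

S

Taking A as reference: B−A = (50, 5, -0.02); C−A = (-5, -5, -0.01).
Determinant of the coordinate differences = 50·(-5) − (-5)·5 = -225.
∂h/∂x = [(-0.02)·(-5) − (-0.01)·5] / -225 = -0.0006667
∂h/∂y = [50·(-0.01) − (-5)·(-0.02)] / -225 = +0.002667
Flow = −∇h = (+0.0006667 east, -0.002667 north), which points south.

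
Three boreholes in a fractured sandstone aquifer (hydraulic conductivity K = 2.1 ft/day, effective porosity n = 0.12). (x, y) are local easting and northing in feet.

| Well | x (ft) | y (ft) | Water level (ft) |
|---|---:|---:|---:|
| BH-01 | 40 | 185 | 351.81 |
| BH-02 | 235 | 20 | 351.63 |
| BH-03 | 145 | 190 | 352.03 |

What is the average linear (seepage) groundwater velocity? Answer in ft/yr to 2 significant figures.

Differences from BH-01: to BH-02 (Δx, Δy, Δh) = (195, -165, -0.18); to BH-03 = (105, 5, +0.22).
Determinant of the coordinate differences = 195·5 − 105·(-165) = 18300.
∂h/∂x = [(-0.18)·5 − (+0.22)·(-165)] / 18300 = +0.001934
∂h/∂y = [195·(+0.22) − 105·(-0.18)] / 18300 = +0.003377
|∇h| = √(0.001934² + 0.003377²) = 0.003892
Seepage velocity v = K·i/n = 2.1 × 0.003892 / 0.12 = 0.06811 ft/day = 24.88 ft/yr.

25 ft/yr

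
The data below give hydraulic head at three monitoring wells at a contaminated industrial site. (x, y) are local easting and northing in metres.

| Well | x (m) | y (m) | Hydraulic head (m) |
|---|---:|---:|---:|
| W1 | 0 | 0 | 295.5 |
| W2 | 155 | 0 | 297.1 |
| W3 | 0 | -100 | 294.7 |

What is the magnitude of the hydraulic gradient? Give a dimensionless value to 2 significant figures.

∂h/∂x = (297.1 − 295.5) / (155 − 0) = +0.01032
∂h/∂y = (294.7 − 295.5) / (-100 − 0) = +0.008000
|∇h| = √(0.01032² + 0.008000²) = 0.01306

0.013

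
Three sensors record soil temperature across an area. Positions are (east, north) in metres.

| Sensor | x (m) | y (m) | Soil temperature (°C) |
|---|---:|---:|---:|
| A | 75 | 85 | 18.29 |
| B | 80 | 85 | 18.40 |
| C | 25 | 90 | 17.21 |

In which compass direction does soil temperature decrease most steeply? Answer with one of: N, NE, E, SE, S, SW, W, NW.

W

Three-point gradient (reference A): Δ to B = (5, 0, +0.11), Δ to C = (-50, 5, -1.08).
∂T/∂x = +0.02200, ∂T/∂y = +0.004000 (det = 25).
Steepest decrease is along −∇f = (-0.02200 E, -0.004000 N) → west.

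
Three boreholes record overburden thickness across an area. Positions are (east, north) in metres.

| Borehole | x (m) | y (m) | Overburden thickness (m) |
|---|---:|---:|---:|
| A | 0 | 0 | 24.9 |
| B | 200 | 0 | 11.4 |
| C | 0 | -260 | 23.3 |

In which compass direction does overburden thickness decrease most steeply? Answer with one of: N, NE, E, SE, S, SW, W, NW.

∂d/∂x = (11.4 − 24.9) / (200 − 0) = -0.06750
∂d/∂y = (23.3 − 24.9) / (-260 − 0) = +0.006154
Steepest decrease is along −∇f = (+0.06750 E, -0.006154 N) → east.

E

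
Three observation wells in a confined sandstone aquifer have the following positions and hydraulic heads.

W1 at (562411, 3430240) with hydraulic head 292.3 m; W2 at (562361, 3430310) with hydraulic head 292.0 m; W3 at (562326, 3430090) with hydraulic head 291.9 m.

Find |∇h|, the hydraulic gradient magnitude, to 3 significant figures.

0.00544

Three-point gradient (reference W1): Δ to W2 = (-50, 70, -0.3), Δ to W3 = (-85, -150, -0.4).
∂h/∂x = +0.005428, ∂h/∂y = -0.0004089 (det = 13450).
|∇h| = √(0.005428² + -0.0004089²) = 0.005443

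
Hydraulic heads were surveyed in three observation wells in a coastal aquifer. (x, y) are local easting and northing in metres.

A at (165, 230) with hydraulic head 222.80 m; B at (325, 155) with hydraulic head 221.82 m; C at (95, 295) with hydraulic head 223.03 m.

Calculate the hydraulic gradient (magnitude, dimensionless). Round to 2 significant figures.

Differences from A: to B (Δx, Δy, Δh) = (160, -75, -0.98); to C = (-70, 65, +0.23).
Determinant of the coordinate differences = 160·65 − (-70)·(-75) = 5150.
∂h/∂x = [(-0.98)·65 − (+0.23)·(-75)] / 5150 = -0.009019
∂h/∂y = [160·(+0.23) − (-70)·(-0.98)] / 5150 = -0.006175
|∇h| = √(-0.009019² + -0.006175²) = 0.01093

0.011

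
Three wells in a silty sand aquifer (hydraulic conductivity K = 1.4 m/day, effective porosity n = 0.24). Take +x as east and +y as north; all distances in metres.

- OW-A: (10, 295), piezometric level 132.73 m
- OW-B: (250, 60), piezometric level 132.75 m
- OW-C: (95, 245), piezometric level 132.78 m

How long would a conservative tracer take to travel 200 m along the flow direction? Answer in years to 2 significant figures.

Differences from OW-A: to OW-B (Δx, Δy, Δh) = (240, -235, +0.02); to OW-C = (85, -50, +0.05).
Determinant of the coordinate differences = 240·(-50) − 85·(-235) = 7975.
∂h/∂x = [(+0.02)·(-50) − (+0.05)·(-235)] / 7975 = +0.001348
∂h/∂y = [240·(+0.05) − 85·(+0.02)] / 7975 = +0.001292
|∇h| = √(0.001348² + 0.001292²) = 0.001867
Seepage velocity v = K·i/n = 1.4 × 0.001867 / 0.24 = 0.01089 m/day.
t = 200 / 0.01089 = 1.837e+04 days = 50.3 years.

50 years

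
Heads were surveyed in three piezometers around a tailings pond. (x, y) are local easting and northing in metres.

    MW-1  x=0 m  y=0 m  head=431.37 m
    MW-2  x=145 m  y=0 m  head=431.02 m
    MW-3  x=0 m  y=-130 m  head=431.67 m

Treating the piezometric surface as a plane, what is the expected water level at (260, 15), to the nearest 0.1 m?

430.7 m

∂h/∂x = (431.02 − 431.37) / (145 − 0) = -0.002414
∂h/∂y = (431.67 − 431.37) / (-130 − 0) = -0.002308
h(260, 15) = 431.37 + (-0.002414)·(260) + (-0.002308)·(15) = 431.37 -0.628 -0.035 = 430.708 m.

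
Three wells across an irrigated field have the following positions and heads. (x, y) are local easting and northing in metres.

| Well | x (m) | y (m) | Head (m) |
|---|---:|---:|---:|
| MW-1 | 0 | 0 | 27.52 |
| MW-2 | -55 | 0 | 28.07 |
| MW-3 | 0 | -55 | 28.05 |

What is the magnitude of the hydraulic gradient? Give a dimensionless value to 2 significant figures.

∂h/∂x = (28.07 − 27.52) / (-55 − 0) = -0.01000
∂h/∂y = (28.05 − 27.52) / (-55 − 0) = -0.009636
|∇h| = √(-0.01000² + -0.009636²) = 0.01389

0.014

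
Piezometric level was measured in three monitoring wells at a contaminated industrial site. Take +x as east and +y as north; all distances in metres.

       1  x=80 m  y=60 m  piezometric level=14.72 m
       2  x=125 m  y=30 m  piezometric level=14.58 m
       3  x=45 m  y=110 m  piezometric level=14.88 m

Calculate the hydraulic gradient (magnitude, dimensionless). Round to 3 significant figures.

0.00265

With h = a·x + b·y + c and 1 as origin, the differences give:
  45·a + (-30)·b = -0.14
  (-35)·a + 50·b = +0.16
Eliminate b (×50 and ×(-30), subtract): 1200·a = -2.200 → a = ∂h/∂x = -0.001833
Back-substitute: b = ∂h/∂y = +0.001917.
|∇h| = √(-0.001833² + 0.001917²) = 0.002652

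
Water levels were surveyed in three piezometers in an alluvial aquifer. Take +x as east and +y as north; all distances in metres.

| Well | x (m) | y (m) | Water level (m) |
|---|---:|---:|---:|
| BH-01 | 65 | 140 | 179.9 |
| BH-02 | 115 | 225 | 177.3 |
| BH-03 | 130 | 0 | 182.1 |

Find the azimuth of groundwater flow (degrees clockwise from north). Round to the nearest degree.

032°

Taking BH-01 as reference: BH-02−BH-01 = (50, 85, -2.6); BH-03−BH-01 = (65, -140, +2.2).
Determinant of the coordinate differences = 50·(-140) − 65·85 = -12525.
∂h/∂x = [(-2.6)·(-140) − (+2.2)·85] / -12525 = -0.01413
∂h/∂y = [50·(+2.2) − 65·(-2.6)] / -12525 = -0.02228
Flow direction (−∇h) has components (+0.01413 E, +0.02228 N).
Azimuth = atan2(E, N) = atan2(+0.01413, +0.02228) = 32.4° ≈ 032°.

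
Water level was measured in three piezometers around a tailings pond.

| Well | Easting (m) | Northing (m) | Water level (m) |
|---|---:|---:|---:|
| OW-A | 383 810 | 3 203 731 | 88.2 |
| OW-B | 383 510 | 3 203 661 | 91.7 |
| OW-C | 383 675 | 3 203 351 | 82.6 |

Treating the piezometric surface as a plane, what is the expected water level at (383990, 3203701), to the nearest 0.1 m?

84.6 m

With h = a·x + b·y + c and OW-A as origin, the differences give:
  (-300)·a + (-70)·b = +3.5
  (-135)·a + (-380)·b = -5.6
Eliminate b (×(-380) and ×(-70), subtract): 104550·a = -1722.00 → a = ∂h/∂x = -0.01647
Back-substitute: b = ∂h/∂y = +0.02059.
h(383990, 3203701) = 88.2 + (-0.01647)·(180) + (+0.02059)·(-30) = 88.2 -2.965 -0.618 = 84.618 m.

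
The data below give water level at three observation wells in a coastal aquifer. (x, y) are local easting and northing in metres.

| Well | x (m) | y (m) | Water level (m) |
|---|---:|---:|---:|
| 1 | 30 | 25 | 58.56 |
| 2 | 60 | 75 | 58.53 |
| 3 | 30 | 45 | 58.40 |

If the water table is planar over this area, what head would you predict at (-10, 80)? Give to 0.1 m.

57.6 m

Taking 1 as reference: 2−1 = (30, 50, -0.03); 3−1 = (0, 20, -0.16).
Solve a·Δx + b·Δy = Δh: det = 30·20 − 0·50 = 600.
∂h/∂x = [(-0.03)·20 − (-0.16)·50] / 600 = +0.01233
∂h/∂y = [30·(-0.16) − 0·(-0.03)] / 600 = -0.008000
h(-10, 80) = 58.56 + (+0.01233)·(-40) + (-0.008000)·(55) = 58.56 -0.493 -0.440 = 57.627 m.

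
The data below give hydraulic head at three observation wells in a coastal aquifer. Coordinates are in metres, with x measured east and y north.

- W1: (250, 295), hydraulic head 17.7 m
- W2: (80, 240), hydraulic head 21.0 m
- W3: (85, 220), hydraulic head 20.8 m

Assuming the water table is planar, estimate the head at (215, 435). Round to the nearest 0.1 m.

Taking W1 as reference: W2−W1 = (-170, -55, +3.3); W3−W1 = (-165, -75, +3.1).
Determinant of the coordinate differences = (-170)·(-75) − (-165)·(-55) = 3675.
∂h/∂x = [(+3.3)·(-75) − (+3.1)·(-55)] / 3675 = -0.02095
∂h/∂y = [(-170)·(+3.1) − (-165)·(+3.3)] / 3675 = +0.004762
h(215, 435) = 17.7 + (-0.02095)·(-35) + (+0.004762)·(140) = 17.7 +0.733 +0.667 = 19.100 m.

19.1 m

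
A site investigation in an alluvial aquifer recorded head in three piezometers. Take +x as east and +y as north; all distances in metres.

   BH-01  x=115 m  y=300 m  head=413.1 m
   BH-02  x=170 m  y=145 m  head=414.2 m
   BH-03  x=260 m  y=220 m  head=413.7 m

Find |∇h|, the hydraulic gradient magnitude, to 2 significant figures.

0.0070

Taking BH-01 as reference: BH-02−BH-01 = (55, -155, +1.1); BH-03−BH-01 = (145, -80, +0.6).
Solve a·Δx + b·Δy = Δh: det = 55·(-80) − 145·(-155) = 18075.
∂h/∂x = [(+1.1)·(-80) − (+0.6)·(-155)] / 18075 = +0.0002766
∂h/∂y = [55·(+0.6) − 145·(+1.1)] / 18075 = -0.006999
|∇h| = √(0.0002766² + -0.006999²) = 0.007004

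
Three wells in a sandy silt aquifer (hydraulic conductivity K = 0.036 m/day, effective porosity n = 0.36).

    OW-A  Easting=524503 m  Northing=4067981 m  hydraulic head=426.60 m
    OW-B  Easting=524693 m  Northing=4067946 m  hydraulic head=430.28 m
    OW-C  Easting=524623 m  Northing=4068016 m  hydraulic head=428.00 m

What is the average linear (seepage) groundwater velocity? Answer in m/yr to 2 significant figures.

Taking OW-A as reference: OW-B−OW-A = (190, -35, +3.68); OW-C−OW-A = (120, 35, +1.40).
Determinant of the coordinate differences = 190·35 − 120·(-35) = 10850.
∂h/∂x = [(+3.68)·35 − (+1.40)·(-35)] / 10850 = +0.01639
∂h/∂y = [190·(+1.40) − 120·(+3.68)] / 10850 = -0.01618
|∇h| = √(0.01639² + -0.01618²) = 0.02303
Seepage velocity v = K·i/n = 0.036 × 0.02303 / 0.36 = 0.002303 m/day = 0.8412 m/yr.

0.84 m/yr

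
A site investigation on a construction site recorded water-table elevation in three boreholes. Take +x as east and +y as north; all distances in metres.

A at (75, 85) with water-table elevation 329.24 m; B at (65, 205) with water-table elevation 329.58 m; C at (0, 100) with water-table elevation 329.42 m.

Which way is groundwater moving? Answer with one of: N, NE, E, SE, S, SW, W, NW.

Differences from A: to B (Δx, Δy, Δh) = (-10, 120, +0.34); to C = (-75, 15, +0.18).
Determinant of the coordinate differences = (-10)·15 − (-75)·120 = 8850.
∂h/∂x = [(+0.34)·15 − (+0.18)·120] / 8850 = -0.001864
∂h/∂y = [(-10)·(+0.18) − (-75)·(+0.34)] / 8850 = +0.002678
Flow = −∇h = (+0.001864 east, -0.002678 north), which points southeast.

SE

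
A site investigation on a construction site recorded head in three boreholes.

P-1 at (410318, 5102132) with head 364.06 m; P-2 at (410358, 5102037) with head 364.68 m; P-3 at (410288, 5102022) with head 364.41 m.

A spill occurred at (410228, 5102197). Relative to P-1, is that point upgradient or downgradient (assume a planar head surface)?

Taking P-1 as reference: P-2−P-1 = (40, -95, +0.62); P-3−P-1 = (-30, -110, +0.35).
Determinant of the coordinate differences = 40·(-110) − (-30)·(-95) = -7250.
∂h/∂x = [(+0.62)·(-110) − (+0.35)·(-95)] / -7250 = +0.004821
∂h/∂y = [40·(+0.35) − (-30)·(+0.62)] / -7250 = -0.004497
Head at (410228, 5102197) = 364.06 + (+0.004821)·(-90) + (-0.004497)·(65) = 363.33 m.
That is lower than the 364.06 m at P-1, so the point is downgradient.

downgradient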